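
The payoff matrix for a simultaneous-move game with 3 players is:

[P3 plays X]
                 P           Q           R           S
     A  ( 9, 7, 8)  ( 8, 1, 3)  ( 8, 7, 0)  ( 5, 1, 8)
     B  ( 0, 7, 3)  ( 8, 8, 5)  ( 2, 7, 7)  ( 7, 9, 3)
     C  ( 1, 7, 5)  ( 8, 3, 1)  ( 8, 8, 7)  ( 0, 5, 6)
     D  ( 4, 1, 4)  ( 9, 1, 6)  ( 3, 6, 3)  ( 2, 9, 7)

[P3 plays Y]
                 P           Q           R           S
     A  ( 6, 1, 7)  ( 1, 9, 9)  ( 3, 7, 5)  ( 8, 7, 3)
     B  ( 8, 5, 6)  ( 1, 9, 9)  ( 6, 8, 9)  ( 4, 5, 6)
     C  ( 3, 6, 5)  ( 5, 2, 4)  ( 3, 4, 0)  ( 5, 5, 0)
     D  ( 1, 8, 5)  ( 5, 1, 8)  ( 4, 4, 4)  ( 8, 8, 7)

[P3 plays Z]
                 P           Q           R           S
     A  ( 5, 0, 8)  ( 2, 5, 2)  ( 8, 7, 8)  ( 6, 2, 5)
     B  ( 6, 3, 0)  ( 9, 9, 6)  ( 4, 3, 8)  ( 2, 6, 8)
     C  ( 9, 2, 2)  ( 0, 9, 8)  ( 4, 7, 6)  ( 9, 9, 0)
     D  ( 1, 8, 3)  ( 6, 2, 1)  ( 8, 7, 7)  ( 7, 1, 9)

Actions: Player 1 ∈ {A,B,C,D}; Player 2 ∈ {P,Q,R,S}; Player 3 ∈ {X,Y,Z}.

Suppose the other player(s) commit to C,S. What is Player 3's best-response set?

u_3(X vs C,S) = 6
u_3(Y vs C,S) = 0
u_3(Z vs C,S) = 0
max payoff 6 at {X}

argmax u_3 = {X}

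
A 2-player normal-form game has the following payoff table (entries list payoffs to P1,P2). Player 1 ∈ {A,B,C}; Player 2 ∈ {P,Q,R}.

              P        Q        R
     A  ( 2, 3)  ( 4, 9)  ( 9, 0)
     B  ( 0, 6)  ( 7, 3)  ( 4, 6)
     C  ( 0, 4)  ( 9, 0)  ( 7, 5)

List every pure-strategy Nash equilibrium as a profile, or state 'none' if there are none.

(A,P): not NE [P2→Q gives 9>3]
(A,Q): not NE [P1→C gives 9>4]
(A,R): not NE [P2→Q gives 9>0]
(B,P): not NE [P1→A gives 2>0]
(B,Q): not NE [P1→C gives 9>7; P2→R gives 6>3]
(B,R): not NE [P1→A gives 9>4]
(C,P): not NE [P1→A gives 2>0; P2→R gives 5>4]
(C,Q): not NE [P2→R gives 5>0]
(C,R): not NE [P1→A gives 9>7]

PSNE: ∅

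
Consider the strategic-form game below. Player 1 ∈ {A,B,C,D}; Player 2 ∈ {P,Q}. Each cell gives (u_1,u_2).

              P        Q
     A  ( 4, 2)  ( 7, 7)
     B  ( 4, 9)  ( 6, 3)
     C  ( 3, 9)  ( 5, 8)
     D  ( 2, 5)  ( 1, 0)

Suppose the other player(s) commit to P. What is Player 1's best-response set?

u_1(A vs P) = 4
u_1(B vs P) = 4
u_1(C vs P) = 3
u_1(D vs P) = 2
max payoff 4 at {A,B}

argmax u_1 = {A,B}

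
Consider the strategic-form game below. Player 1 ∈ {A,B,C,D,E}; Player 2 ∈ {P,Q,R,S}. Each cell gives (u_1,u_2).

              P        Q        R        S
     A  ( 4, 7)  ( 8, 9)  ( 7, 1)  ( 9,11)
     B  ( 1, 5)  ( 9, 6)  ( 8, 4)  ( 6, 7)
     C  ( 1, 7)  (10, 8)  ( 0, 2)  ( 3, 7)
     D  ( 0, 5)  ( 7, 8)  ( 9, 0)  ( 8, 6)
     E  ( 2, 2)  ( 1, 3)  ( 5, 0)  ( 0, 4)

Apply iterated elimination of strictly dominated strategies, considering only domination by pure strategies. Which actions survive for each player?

IESDS → P1:{A,B,C} P2:{Q,S}

P1 drop E (A beats it: P:4>2 Q:8>1 R:7>5 S:9>0)
P2 drop P (Q beats it: A:9>7 B:6>5 C:8>7 D:8>5)
P2 drop R (Q beats it: A:9>1 B:6>4 C:8>2 D:8>0)
P1 drop D (A beats it: Q:8>7 S:9>8)
P1→{A,B,C} P2→{Q,S}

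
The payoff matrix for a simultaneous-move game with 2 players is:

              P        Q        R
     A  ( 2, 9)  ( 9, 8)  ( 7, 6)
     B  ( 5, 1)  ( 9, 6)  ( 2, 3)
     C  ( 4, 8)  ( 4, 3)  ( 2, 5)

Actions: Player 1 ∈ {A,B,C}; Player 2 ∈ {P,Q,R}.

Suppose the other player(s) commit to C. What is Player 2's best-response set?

argmax u_2 = {P}

u_2(P vs C) = 8
u_2(Q vs C) = 3
u_2(R vs C) = 5
max payoff 8 at {P}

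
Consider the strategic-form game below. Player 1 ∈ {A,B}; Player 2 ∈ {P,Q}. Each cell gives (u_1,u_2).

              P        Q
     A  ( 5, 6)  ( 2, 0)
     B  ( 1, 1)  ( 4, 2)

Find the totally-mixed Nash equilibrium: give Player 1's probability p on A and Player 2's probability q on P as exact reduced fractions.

p=1/7, q=1/3

P1 indiff ⇒ q·5+(1-q)·2 = q·1+(1-q)·4 ⇒ q(4) = (1-q)(2) ⇒ q = 1/3
P2 indiff ⇒ p·6+(1-p)·1 = p·0+(1-p)·2 ⇒ p(6) = (1-p)(1) ⇒ p = 1/7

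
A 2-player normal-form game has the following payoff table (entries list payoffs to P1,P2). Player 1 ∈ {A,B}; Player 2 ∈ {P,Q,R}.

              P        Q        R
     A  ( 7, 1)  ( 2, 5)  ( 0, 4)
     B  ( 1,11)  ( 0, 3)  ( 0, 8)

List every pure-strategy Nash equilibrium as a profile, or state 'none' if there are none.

(A,P): not NE [P2→Q gives 5>1]
(A,Q): NE
(A,R): not NE [P2→Q gives 5>4]
(B,P): not NE [P1→A gives 7>1]
(B,Q): not NE [P1→A gives 2>0; P2→P gives 11>3]
(B,R): not NE [P2→P gives 11>8]

PSNE = {(A,Q)}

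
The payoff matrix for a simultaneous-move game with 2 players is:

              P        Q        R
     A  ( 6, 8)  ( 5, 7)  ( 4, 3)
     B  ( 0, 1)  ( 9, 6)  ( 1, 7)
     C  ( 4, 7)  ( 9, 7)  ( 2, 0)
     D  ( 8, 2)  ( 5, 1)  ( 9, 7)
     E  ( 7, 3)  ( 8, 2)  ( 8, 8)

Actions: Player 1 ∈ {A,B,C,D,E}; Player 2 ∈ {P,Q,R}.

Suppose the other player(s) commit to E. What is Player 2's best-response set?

u_2(P vs E) = 3
u_2(Q vs E) = 2
u_2(R vs E) = 8
max payoff 8 at {R}

argmax u_2 = {R}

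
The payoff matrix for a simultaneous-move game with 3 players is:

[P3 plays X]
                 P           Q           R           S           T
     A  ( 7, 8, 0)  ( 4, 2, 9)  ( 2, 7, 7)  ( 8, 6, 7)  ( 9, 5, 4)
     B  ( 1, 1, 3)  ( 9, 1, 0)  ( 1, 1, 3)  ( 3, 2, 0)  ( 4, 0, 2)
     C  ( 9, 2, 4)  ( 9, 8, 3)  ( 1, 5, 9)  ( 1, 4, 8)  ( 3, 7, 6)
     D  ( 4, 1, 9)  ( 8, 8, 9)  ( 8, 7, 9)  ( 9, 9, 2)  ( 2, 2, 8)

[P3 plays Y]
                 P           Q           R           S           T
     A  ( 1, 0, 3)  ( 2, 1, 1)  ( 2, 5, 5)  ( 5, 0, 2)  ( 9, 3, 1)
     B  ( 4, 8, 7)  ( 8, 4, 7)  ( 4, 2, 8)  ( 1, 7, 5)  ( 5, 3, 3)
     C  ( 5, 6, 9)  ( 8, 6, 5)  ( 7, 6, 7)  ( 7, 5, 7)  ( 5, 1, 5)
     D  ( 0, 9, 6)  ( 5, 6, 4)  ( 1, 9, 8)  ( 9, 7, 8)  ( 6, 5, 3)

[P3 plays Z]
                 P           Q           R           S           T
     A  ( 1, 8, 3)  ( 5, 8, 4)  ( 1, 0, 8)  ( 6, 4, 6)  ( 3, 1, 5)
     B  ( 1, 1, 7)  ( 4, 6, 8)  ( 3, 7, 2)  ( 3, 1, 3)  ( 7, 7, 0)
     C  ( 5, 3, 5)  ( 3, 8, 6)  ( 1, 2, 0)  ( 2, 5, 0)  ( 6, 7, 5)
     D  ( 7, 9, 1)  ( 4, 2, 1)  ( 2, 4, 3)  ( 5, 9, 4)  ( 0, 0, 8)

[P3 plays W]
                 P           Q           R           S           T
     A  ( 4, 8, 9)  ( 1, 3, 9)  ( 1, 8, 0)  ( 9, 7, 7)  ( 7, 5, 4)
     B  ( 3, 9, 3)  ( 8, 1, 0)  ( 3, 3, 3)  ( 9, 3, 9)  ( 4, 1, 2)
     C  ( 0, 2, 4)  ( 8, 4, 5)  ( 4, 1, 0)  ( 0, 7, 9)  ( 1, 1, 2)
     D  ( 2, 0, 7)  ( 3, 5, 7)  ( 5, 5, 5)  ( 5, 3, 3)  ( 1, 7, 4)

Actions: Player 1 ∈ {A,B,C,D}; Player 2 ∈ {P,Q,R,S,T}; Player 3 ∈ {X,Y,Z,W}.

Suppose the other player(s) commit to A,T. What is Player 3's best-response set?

BR_3 = {Z}

u_3(X vs A,T) = 4
u_3(Y vs A,T) = 1
u_3(Z vs A,T) = 5
u_3(W vs A,T) = 4
max payoff 5 at {Z}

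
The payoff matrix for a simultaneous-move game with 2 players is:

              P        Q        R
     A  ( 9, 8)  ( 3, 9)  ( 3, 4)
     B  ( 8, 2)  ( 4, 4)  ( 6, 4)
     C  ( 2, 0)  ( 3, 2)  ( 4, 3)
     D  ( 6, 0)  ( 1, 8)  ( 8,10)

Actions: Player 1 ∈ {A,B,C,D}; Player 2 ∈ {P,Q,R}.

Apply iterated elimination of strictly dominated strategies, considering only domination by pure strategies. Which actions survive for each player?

P1 drop C (B beats it: P:8>2 Q:4>3 R:6>4)
P2 drop P (Q beats it: A:9>8 B:4>2 D:8>0)
P1 drop A (B beats it: Q:4>3 R:6>3)
P1→{B,D} P2→{Q,R}

IESDS → P1:{B,D} P2:{Q,R}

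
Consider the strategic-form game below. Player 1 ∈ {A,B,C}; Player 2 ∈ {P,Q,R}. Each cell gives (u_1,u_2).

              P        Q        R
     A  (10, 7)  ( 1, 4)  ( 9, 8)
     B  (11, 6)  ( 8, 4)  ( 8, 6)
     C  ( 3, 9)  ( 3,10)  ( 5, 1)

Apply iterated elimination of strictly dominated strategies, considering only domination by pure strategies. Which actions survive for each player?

Survivors P1:{A,B} P2:{P,R}

P1 drop C (B beats it: P:11>3 Q:8>3 R:8>5)
P2 drop Q (P beats it: A:7>4 B:6>4)
P1→{A,B} P2→{P,R}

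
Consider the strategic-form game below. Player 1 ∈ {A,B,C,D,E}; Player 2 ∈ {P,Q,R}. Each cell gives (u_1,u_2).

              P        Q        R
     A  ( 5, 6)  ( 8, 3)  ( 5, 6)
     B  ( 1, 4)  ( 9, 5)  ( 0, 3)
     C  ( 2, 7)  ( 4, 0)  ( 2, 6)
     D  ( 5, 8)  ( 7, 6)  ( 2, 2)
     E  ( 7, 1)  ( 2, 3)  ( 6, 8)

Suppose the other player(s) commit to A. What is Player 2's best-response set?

u_2(P vs A) = 6
u_2(Q vs A) = 3
u_2(R vs A) = 6
max payoff 6 at {P,R}

argmax u_2 = {P,R}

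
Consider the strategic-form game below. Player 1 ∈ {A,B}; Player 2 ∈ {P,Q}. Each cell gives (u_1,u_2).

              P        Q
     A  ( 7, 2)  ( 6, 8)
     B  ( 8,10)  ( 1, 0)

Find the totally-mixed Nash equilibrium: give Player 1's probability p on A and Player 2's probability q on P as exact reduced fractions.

P1 indiff ⇒ q·7+(1-q)·6 = q·8+(1-q)·1 ⇒ q(-1) = (1-q)(-5) ⇒ q = 5/6
P2 indiff ⇒ p·2+(1-p)·10 = p·8+(1-p)·0 ⇒ p(-6) = (1-p)(-10) ⇒ p = 5/8

p=5/8, q=5/6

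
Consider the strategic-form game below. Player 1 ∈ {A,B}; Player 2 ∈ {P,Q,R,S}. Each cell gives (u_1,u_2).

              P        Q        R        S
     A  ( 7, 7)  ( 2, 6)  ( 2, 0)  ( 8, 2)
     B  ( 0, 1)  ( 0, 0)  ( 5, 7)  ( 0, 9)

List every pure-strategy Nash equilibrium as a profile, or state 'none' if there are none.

(A,P): NE
(A,Q): not NE [P2→P gives 7>6]
(A,R): not NE [P1→B gives 5>2; P2→P gives 7>0]
(A,S): not NE [P2→P gives 7>2]
(B,P): not NE [P1→A gives 7>0; P2→S gives 9>1]
(B,Q): not NE [P1→A gives 2>0; P2→S gives 9>0]
(B,R): not NE [P2→S gives 9>7]
(B,S): not NE [P1→A gives 8>0]

PSNE = {(A,P)}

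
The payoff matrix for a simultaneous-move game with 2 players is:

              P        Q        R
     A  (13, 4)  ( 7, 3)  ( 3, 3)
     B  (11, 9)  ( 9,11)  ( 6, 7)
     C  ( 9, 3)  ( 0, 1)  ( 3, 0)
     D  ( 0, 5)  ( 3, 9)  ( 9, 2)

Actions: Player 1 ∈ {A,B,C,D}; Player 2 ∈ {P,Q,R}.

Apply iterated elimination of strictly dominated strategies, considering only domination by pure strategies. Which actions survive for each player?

P1 drop C (B beats it: P:11>9 Q:9>0 R:6>3)
P2 drop R (P beats it: A:4>3 B:9>7 D:5>2)
P1 drop D (A beats it: P:13>0 Q:7>3)
P1→{A,B} P2→{P,Q}

IESDS → P1:{A,B} P2:{P,Q}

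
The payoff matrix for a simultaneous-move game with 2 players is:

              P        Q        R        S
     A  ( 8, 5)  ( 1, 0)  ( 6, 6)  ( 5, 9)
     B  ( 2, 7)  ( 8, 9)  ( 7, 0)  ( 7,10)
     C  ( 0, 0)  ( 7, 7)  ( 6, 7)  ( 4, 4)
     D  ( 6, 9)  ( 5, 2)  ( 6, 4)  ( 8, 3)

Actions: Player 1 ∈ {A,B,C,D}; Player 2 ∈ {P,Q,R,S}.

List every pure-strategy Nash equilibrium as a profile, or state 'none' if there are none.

Equilibria: none

(A,P): not NE [P2→S gives 9>5]
(A,Q): not NE [P1→B gives 8>1; P2→S gives 9>0]
(A,R): not NE [P1→B gives 7>6; P2→S gives 9>6]
(A,S): not NE [P1→D gives 8>5]
(B,P): not NE [P1→A gives 8>2; P2→S gives 10>7]
(B,Q): not NE [P2→S gives 10>9]
(B,R): not NE [P2→S gives 10>0]
(B,S): not NE [P1→D gives 8>7]
(C,P): not NE [P1→A gives 8>0; P2→R gives 7>0]
(C,Q): not NE [P1→B gives 8>7]
(C,R): not NE [P1→B gives 7>6]
(C,S): not NE [P1→D gives 8>4; P2→R gives 7>4]
(D,P): not NE [P1→A gives 8>6]
(D,Q): not NE [P1→B gives 8>5; P2→P gives 9>2]
(D,R): not NE [P1→B gives 7>6; P2→P gives 9>4]
(D,S): not NE [P2→P gives 9>3]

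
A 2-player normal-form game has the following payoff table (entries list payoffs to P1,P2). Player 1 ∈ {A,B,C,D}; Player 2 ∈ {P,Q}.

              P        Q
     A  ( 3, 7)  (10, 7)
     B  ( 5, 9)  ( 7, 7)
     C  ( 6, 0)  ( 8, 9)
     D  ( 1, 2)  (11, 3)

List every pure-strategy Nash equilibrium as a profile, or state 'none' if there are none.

(A,P): not NE [P1→C gives 6>3]
(A,Q): not NE [P1→D gives 11>10]
(B,P): not NE [P1→C gives 6>5]
(B,Q): not NE [P1→D gives 11>7; P2→P gives 9>7]
(C,P): not NE [P2→Q gives 9>0]
(C,Q): not NE [P1→D gives 11>8]
(D,P): not NE [P1→C gives 6>1; P2→Q gives 3>2]
(D,Q): NE

Nash profiles: (D,Q)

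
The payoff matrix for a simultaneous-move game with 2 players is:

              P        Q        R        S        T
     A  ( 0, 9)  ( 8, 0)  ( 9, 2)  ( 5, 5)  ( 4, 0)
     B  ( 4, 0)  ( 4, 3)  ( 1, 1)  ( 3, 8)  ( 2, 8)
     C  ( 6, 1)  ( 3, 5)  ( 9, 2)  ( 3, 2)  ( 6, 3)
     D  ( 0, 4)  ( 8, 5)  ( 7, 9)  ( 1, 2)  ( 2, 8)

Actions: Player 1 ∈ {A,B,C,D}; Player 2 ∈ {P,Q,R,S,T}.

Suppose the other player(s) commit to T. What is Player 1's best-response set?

u_1(A vs T) = 4
u_1(B vs T) = 2
u_1(C vs T) = 6
u_1(D vs T) = 2
max payoff 6 at {C}

argmax u_1 = {C}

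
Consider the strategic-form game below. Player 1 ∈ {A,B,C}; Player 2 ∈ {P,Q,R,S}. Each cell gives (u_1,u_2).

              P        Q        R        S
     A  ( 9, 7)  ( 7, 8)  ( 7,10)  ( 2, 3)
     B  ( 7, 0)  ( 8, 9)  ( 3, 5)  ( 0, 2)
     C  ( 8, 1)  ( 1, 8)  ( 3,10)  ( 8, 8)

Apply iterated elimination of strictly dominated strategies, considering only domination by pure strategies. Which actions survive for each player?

P2 drop P (Q beats it: A:8>7 B:9>0 C:8>1)
P2 drop S (R beats it: A:10>3 B:5>2 C:10>8)
P1 drop C (A beats it: Q:7>1 R:7>3)
P1→{A,B} P2→{Q,R}

IESDS → P1:{A,B} P2:{Q,R}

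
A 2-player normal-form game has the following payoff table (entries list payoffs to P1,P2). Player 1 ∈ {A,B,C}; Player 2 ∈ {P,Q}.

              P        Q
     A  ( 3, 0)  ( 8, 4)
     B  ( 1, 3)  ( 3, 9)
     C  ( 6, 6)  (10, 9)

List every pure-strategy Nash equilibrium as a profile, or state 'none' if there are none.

NE set: (C,Q)

(A,P): not NE [P1→C gives 6>3; P2→Q gives 4>0]
(A,Q): not NE [P1→C gives 10>8]
(B,P): not NE [P1→C gives 6>1; P2→Q gives 9>3]
(B,Q): not NE [P1→C gives 10>3]
(C,P): not NE [P2→Q gives 9>6]
(C,Q): NE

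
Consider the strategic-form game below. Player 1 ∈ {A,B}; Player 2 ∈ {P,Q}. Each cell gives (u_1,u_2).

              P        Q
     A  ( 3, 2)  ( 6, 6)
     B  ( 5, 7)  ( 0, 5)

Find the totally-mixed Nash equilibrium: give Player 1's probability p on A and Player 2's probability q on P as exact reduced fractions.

p=1/3, q=3/4

P1 indiff ⇒ q·3+(1-q)·6 = q·5+(1-q)·0 ⇒ q(-2) = (1-q)(-6) ⇒ q = 3/4
P2 indiff ⇒ p·2+(1-p)·7 = p·6+(1-p)·5 ⇒ p(-4) = (1-p)(-2) ⇒ p = 1/3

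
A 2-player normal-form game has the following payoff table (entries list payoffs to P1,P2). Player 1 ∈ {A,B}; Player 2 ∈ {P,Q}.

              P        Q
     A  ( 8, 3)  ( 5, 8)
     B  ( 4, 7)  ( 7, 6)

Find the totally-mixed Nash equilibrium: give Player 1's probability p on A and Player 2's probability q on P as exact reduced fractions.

P1 mixes 1/6 on A; P2 mixes 1/3 on P

P1 indiff ⇒ q·8+(1-q)·5 = q·4+(1-q)·7 ⇒ q(4) = (1-q)(2) ⇒ q = 1/3
P2 indiff ⇒ p·3+(1-p)·7 = p·8+(1-p)·6 ⇒ p(-5) = (1-p)(-1) ⇒ p = 1/6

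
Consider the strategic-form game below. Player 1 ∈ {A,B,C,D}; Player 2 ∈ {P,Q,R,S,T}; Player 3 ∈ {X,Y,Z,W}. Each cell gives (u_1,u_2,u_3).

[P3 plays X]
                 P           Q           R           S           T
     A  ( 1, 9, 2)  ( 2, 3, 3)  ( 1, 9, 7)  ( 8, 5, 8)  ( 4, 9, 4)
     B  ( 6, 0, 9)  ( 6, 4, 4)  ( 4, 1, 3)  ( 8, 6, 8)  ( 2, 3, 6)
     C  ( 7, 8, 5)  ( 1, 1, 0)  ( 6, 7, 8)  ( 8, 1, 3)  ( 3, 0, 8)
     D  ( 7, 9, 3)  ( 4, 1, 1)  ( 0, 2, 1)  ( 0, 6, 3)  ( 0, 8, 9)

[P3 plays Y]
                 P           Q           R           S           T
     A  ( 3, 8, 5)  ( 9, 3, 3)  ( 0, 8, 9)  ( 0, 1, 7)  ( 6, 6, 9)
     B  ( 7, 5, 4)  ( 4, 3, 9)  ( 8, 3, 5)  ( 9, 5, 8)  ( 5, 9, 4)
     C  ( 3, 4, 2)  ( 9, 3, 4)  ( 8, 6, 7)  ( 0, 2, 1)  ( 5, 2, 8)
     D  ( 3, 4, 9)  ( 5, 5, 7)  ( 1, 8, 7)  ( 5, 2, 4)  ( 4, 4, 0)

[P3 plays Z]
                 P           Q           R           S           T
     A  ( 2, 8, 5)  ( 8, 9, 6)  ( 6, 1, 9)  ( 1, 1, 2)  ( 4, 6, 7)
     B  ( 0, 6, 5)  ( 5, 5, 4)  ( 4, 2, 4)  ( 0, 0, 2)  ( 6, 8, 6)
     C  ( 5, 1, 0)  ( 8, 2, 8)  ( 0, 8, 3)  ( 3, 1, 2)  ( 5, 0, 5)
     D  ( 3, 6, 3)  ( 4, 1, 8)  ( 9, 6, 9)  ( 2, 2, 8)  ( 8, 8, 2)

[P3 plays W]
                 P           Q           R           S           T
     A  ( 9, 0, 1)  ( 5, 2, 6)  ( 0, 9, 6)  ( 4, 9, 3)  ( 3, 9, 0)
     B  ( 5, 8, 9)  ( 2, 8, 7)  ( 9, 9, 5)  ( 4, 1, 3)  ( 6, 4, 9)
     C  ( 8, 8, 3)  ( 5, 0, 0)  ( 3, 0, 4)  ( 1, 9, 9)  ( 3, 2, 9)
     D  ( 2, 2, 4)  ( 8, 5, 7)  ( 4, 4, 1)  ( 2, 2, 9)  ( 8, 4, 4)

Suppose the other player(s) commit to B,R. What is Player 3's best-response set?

P3 best: {Y,W}

u_3(X vs B,R) = 3
u_3(Y vs B,R) = 5
u_3(Z vs B,R) = 4
u_3(W vs B,R) = 5
max payoff 5 at {Y,W}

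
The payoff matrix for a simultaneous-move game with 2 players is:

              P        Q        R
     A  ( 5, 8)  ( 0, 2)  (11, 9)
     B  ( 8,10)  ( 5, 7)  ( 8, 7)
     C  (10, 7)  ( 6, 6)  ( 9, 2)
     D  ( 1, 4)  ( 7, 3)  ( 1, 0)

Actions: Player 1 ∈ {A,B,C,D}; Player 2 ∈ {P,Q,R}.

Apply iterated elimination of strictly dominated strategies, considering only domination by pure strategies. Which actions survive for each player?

P1 drop B (C beats it: P:10>8 Q:6>5 R:9>8)
P2 drop Q (P beats it: A:8>2 C:7>6 D:4>3)
P1 drop D (A beats it: P:5>1 R:11>1)
P1→{A,C} P2→{P,R}

Survivors P1:{A,C} P2:{P,R}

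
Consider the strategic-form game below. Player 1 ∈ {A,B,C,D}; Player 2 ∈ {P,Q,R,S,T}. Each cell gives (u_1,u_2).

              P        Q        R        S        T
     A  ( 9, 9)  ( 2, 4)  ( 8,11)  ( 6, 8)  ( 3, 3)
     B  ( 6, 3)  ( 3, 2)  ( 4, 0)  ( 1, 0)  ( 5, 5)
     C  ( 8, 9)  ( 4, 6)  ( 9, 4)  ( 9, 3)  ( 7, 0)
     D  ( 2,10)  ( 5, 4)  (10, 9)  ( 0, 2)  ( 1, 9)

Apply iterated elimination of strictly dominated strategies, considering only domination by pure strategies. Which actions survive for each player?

IESDS → P1:{A,C,D} P2:{P,R}

P1 drop B (C beats it: P:8>6 Q:4>3 R:9>4 S:9>1 T:7>5)
P2 drop Q (P beats it: A:9>4 C:9>6 D:10>4)
P2 drop S (P beats it: A:9>8 C:9>3 D:10>2)
P2 drop T (P beats it: A:9>3 C:9>0 D:10>9)
P1→{A,C,D} P2→{P,R}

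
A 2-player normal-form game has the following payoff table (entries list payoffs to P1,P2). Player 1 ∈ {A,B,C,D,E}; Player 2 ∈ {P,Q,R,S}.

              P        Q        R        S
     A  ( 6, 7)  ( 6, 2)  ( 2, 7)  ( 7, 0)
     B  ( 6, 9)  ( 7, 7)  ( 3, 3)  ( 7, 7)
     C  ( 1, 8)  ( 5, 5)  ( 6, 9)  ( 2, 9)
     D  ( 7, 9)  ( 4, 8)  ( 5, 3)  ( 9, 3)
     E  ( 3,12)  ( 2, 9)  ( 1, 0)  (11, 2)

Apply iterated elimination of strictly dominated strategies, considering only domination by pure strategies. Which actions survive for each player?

Survivors P1:{C,D,E} P2:{P,R,S}

P2 drop Q (P beats it: A:7>2 B:9>7 C:8>5 D:9>8 E:12>9)
P1 drop A (D beats it: P:7>6 R:5>2 S:9>7)
P1 drop B (D beats it: P:7>6 R:5>3 S:9>7)
P1→{C,D,E} P2→{P,R,S}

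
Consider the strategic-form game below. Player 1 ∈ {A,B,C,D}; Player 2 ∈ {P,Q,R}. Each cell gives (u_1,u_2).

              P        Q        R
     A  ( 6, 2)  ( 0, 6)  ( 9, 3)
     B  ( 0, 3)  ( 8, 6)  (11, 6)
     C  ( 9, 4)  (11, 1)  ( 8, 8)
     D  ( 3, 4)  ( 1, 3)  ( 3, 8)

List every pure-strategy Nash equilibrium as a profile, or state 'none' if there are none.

(A,P): not NE [P1→C gives 9>6; P2→Q gives 6>2]
(A,Q): not NE [P1→C gives 11>0]
(A,R): not NE [P1→B gives 11>9; P2→Q gives 6>3]
(B,P): not NE [P1→C gives 9>0; P2→R gives 6>3]
(B,Q): not NE [P1→C gives 11>8]
(B,R): NE
(C,P): not NE [P2→R gives 8>4]
(C,Q): not NE [P2→R gives 8>1]
(C,R): not NE [P1→B gives 11>8]
(D,P): not NE [P1→C gives 9>3; P2→R gives 8>4]
(D,Q): not NE [P1→C gives 11>1; P2→R gives 8>3]
(D,R): not NE [P1→B gives 11>3]

NE set: (B,R)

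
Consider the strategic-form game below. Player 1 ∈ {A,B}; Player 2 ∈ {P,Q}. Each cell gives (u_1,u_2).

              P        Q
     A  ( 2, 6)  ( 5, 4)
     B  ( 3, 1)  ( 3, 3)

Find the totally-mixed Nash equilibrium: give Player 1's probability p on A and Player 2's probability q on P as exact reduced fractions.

(p,q) = (1/2, 2/3)

P1 indiff ⇒ q·2+(1-q)·5 = q·3+(1-q)·3 ⇒ q(-1) = (1-q)(-2) ⇒ q = 2/3
P2 indiff ⇒ p·6+(1-p)·1 = p·4+(1-p)·3 ⇒ p(2) = (1-p)(2) ⇒ p = 1/2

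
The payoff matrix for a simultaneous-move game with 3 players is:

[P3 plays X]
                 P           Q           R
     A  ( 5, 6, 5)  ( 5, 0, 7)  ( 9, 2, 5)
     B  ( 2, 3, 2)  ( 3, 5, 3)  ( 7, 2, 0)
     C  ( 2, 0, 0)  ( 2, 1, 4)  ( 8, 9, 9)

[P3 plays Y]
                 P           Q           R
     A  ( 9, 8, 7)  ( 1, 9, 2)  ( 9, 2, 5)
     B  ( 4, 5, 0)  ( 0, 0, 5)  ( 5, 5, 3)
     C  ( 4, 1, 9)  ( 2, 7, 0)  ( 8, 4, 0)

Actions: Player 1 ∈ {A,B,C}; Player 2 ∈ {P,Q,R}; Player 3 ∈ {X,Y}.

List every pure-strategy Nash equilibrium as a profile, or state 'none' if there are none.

(A,P,X): not NE [P3→Y gives 7>5]
(A,P,Y): not NE [P2→Q gives 9>8]
(A,Q,X): not NE [P2→P gives 6>0]
(A,Q,Y): not NE [P1→C gives 2>1; P3→X gives 7>2]
(A,R,X): not NE [P2→P gives 6>2]
(A,R,Y): not NE [P2→Q gives 9>2]
(B,P,X): not NE [P1→A gives 5>2; P2→Q gives 5>3]
(B,P,Y): not NE [P1→A gives 9>4; P3→X gives 2>0]
(B,Q,X): not NE [P1→A gives 5>3; P3→Y gives 5>3]
(B,Q,Y): not NE [P1→C gives 2>0; P2→R gives 5>0]
(B,R,X): not NE [P1→A gives 9>7; P2→Q gives 5>2; P3→Y gives 3>0]
(B,R,Y): not NE [P1→A gives 9>5]
(C,P,X): not NE [P1→A gives 5>2; P2→R gives 9>0; P3→Y gives 9>0]
(C,P,Y): not NE [P1→A gives 9>4; P2→Q gives 7>1]
(C,Q,X): not NE [P1→A gives 5>2; P2→R gives 9>1]
(C,Q,Y): not NE [P3→X gives 4>0]
(C,R,X): not NE [P1→A gives 9>8]
(C,R,Y): not NE [P1→A gives 9>8; P2→Q gives 7>4; P3→X gives 9>0]

No pure NE.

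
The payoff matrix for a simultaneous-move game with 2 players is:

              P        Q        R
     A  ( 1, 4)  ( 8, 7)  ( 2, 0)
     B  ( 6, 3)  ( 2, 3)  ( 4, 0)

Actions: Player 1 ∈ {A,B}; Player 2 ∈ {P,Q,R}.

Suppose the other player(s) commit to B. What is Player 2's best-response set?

P2 best: {P,Q}

u_2(P vs B) = 3
u_2(Q vs B) = 3
u_2(R vs B) = 0
max payoff 3 at {P,Q}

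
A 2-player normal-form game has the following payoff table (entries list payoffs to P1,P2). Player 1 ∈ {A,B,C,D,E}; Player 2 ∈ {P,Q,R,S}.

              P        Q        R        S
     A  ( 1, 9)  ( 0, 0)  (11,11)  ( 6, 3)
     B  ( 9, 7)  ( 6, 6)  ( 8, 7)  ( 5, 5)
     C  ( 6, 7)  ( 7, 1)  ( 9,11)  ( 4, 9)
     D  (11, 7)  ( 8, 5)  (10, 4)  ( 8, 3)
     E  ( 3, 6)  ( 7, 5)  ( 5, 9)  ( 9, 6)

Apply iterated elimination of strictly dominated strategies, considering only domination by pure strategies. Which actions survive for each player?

IESDS → P1:{A,D} P2:{P,R}

P1 drop B (D beats it: P:11>9 Q:8>6 R:10>8 S:8>5)
P1 drop C (D beats it: P:11>6 Q:8>7 R:10>9 S:8>4)
P2 drop Q (P beats it: A:9>0 D:7>5 E:6>5)
P2 drop S (R beats it: A:11>3 D:4>3 E:9>6)
P1 drop E (D beats it: P:11>3 R:10>5)
P1→{A,D} P2→{P,R}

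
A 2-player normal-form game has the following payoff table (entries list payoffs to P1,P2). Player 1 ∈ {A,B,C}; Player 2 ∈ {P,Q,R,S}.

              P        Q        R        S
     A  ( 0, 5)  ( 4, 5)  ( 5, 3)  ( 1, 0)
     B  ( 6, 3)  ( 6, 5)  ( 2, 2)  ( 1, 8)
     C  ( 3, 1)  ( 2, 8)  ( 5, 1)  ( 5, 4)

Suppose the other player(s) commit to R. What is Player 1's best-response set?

u_1(A vs R) = 5
u_1(B vs R) = 2
u_1(C vs R) = 5
max payoff 5 at {A,C}

BR_1 = {A,C}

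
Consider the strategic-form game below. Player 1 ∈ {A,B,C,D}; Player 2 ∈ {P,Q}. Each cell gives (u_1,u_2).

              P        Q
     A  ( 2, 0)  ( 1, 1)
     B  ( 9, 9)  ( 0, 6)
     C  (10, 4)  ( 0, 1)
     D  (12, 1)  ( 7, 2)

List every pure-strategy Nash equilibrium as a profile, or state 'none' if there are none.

NE set: (D,Q)

(A,P): not NE [P1→D gives 12>2; P2→Q gives 1>0]
(A,Q): not NE [P1→D gives 7>1]
(B,P): not NE [P1→D gives 12>9]
(B,Q): not NE [P1→D gives 7>0; P2→P gives 9>6]
(C,P): not NE [P1→D gives 12>10]
(C,Q): not NE [P1→D gives 7>0; P2→P gives 4>1]
(D,P): not NE [P2→Q gives 2>1]
(D,Q): NE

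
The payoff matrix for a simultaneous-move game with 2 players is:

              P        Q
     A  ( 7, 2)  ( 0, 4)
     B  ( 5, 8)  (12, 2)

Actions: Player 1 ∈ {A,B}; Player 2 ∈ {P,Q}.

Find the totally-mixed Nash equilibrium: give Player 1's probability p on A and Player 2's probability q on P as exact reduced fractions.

P1 indiff ⇒ q·7+(1-q)·0 = q·5+(1-q)·12 ⇒ q(2) = (1-q)(12) ⇒ q = 6/7
P2 indiff ⇒ p·2+(1-p)·8 = p·4+(1-p)·2 ⇒ p(-2) = (1-p)(-6) ⇒ p = 3/4

(p,q) = (3/4, 6/7)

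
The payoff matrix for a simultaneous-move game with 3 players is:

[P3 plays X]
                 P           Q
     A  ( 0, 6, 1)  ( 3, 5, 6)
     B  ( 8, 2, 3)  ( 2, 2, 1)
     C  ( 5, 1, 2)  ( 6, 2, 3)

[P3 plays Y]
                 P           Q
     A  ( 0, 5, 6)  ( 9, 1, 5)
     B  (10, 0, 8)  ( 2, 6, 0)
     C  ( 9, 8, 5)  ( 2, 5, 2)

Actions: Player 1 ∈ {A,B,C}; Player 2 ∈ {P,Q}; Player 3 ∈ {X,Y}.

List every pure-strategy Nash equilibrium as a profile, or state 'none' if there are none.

Nash profiles: (C,Q,X)

(A,P,X): not NE [P1→B gives 8>0; P3→Y gives 6>1]
(A,P,Y): not NE [P1→B gives 10>0]
(A,Q,X): not NE [P1→C gives 6>3; P2→P gives 6>5]
(A,Q,Y): not NE [P2→P gives 5>1; P3→X gives 6>5]
(B,P,X): not NE [P3→Y gives 8>3]
(B,P,Y): not NE [P2→Q gives 6>0]
(B,Q,X): not NE [P1→C gives 6>2]
(B,Q,Y): not NE [P1→A gives 9>2; P3→X gives 1>0]
(C,P,X): not NE [P1→B gives 8>5; P2→Q gives 2>1; P3→Y gives 5>2]
(C,P,Y): not NE [P1→B gives 10>9]
(C,Q,X): NE
(C,Q,Y): not NE [P1→A gives 9>2; P2→P gives 8>5; P3→X gives 3>2]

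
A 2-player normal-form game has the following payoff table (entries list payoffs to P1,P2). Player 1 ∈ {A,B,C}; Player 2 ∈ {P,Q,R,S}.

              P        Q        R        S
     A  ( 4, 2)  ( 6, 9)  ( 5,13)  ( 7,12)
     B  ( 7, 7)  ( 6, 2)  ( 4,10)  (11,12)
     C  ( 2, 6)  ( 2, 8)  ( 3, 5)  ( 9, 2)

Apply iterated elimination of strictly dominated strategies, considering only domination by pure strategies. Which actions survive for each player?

P1 drop C (B beats it: P:7>2 Q:6>2 R:4>3 S:11>9)
P2 drop P (R beats it: A:13>2 B:10>7)
P2 drop Q (R beats it: A:13>9 B:10>2)
P1→{A,B} P2→{R,S}

Remaining: P1:{A,B} P2:{R,S}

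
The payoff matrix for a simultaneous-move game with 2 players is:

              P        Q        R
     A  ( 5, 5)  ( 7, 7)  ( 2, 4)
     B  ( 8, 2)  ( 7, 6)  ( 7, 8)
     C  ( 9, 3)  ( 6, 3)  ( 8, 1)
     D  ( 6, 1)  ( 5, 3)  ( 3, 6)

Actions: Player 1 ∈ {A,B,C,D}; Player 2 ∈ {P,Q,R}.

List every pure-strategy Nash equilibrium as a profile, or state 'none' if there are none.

PSNE = {(A,Q), (C,P)}

(A,P): not NE [P1→C gives 9>5; P2→Q gives 7>5]
(A,Q): NE
(A,R): not NE [P1→C gives 8>2; P2→Q gives 7>4]
(B,P): not NE [P1→C gives 9>8; P2→R gives 8>2]
(B,Q): not NE [P2→R gives 8>6]
(B,R): not NE [P1→C gives 8>7]
(C,P): NE
(C,Q): not NE [P1→B gives 7>6]
(C,R): not NE [P2→Q gives 3>1]
(D,P): not NE [P1→C gives 9>6; P2→R gives 6>1]
(D,Q): not NE [P1→B gives 7>5; P2→R gives 6>3]
(D,R): not NE [P1→C gives 8>3]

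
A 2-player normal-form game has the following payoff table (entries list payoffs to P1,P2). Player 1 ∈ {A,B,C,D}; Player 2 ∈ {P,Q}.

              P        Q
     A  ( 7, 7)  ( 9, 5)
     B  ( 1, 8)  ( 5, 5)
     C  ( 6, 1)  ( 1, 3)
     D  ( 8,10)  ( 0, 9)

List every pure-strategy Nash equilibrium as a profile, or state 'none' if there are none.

(A,P): not NE [P1→D gives 8>7]
(A,Q): not NE [P2→P gives 7>5]
(B,P): not NE [P1→D gives 8>1]
(B,Q): not NE [P1→A gives 9>5; P2→P gives 8>5]
(C,P): not NE [P1→D gives 8>6; P2→Q gives 3>1]
(C,Q): not NE [P1→A gives 9>1]
(D,P): NE
(D,Q): not NE [P1→A gives 9>0; P2→P gives 10>9]

PSNE = {(D,P)}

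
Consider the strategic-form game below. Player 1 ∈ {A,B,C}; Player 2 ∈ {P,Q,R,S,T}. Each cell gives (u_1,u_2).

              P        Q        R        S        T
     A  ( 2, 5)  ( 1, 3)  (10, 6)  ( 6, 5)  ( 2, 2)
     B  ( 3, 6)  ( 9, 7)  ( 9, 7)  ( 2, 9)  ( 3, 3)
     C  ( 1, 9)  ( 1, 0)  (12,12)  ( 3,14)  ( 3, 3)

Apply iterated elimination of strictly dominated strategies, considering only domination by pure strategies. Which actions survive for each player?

P2 drop P (R beats it: A:6>5 B:7>6 C:12>9)
P2 drop Q (S beats it: A:5>3 B:9>7 C:14>0)
P2 drop T (R beats it: A:6>2 B:7>3 C:12>3)
P1 drop B (A beats it: R:10>9 S:6>2)
P1→{A,C} P2→{R,S}

Remaining: P1:{A,C} P2:{R,S}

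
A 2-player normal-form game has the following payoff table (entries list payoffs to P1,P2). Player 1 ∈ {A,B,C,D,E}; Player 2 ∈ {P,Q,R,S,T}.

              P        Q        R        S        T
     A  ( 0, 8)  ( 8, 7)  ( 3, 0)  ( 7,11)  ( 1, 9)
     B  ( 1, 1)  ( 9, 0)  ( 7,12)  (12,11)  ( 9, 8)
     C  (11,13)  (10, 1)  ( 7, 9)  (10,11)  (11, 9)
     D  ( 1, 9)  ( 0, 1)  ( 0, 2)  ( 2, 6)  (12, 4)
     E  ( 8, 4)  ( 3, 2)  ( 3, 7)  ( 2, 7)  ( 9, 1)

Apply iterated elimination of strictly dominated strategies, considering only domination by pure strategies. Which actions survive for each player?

IESDS → P1:{B,C} P2:{P,R,S}

P1 drop A (B beats it: P:1>0 Q:9>8 R:7>3 S:12>7 T:9>1)
P1 drop E (C beats it: P:11>8 Q:10>3 R:7>3 S:10>2 T:11>9)
P2 drop Q (P beats it: B:1>0 C:13>1 D:9>1)
P2 drop T (S beats it: B:11>8 C:11>9 D:6>4)
P1 drop D (C beats it: P:11>1 R:7>0 S:10>2)
P1→{B,C} P2→{P,R,S}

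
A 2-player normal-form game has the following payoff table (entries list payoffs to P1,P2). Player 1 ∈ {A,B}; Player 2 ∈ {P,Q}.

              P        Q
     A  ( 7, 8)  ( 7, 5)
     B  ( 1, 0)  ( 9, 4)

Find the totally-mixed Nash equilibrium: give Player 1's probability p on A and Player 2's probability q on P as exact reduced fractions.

(p,q) = (4/7, 1/4)

P1 indiff ⇒ q·7+(1-q)·7 = q·1+(1-q)·9 ⇒ q(6) = (1-q)(2) ⇒ q = 1/4
P2 indiff ⇒ p·8+(1-p)·0 = p·5+(1-p)·4 ⇒ p(3) = (1-p)(4) ⇒ p = 4/7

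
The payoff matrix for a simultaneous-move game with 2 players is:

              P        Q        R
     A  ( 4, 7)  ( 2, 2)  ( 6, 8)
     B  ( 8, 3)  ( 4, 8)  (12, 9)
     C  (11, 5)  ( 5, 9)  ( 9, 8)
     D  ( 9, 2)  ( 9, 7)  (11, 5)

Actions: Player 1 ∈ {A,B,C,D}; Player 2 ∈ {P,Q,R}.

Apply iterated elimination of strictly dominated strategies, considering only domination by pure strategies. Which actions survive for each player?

P1 drop A (B beats it: P:8>4 Q:4>2 R:12>6)
P2 drop P (Q beats it: B:8>3 C:9>5 D:7>2)
P1 drop C (D beats it: Q:9>5 R:11>9)
P1→{B,D} P2→{Q,R}

Survivors P1:{B,D} P2:{Q,R}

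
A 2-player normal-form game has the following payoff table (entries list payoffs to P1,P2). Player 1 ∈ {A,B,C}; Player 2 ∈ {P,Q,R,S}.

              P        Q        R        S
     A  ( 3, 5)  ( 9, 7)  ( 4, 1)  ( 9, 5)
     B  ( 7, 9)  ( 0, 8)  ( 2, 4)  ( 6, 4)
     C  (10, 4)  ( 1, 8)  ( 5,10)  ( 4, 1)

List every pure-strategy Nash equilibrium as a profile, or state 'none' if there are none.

PSNE = {(A,Q), (C,R)}

(A,P): not NE [P1→C gives 10>3; P2→Q gives 7>5]
(A,Q): NE
(A,R): not NE [P1→C gives 5>4; P2→Q gives 7>1]
(A,S): not NE [P2→Q gives 7>5]
(B,P): not NE [P1→C gives 10>7]
(B,Q): not NE [P1→A gives 9>0; P2→P gives 9>8]
(B,R): not NE [P1→C gives 5>2; P2→P gives 9>4]
(B,S): not NE [P1→A gives 9>6; P2→P gives 9>4]
(C,P): not NE [P2→R gives 10>4]
(C,Q): not NE [P1→A gives 9>1; P2→R gives 10>8]
(C,R): NE
(C,S): not NE [P1→A gives 9>4; P2→R gives 10>1]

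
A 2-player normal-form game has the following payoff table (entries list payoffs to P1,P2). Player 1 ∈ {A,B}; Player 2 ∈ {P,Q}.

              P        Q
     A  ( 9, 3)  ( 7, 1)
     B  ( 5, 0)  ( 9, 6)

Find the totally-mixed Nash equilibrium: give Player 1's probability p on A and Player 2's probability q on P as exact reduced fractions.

P1 indiff ⇒ q·9+(1-q)·7 = q·5+(1-q)·9 ⇒ q(4) = (1-q)(2) ⇒ q = 1/3
P2 indiff ⇒ p·3+(1-p)·0 = p·1+(1-p)·6 ⇒ p(2) = (1-p)(6) ⇒ p = 3/4

(p,q) = (3/4, 1/3)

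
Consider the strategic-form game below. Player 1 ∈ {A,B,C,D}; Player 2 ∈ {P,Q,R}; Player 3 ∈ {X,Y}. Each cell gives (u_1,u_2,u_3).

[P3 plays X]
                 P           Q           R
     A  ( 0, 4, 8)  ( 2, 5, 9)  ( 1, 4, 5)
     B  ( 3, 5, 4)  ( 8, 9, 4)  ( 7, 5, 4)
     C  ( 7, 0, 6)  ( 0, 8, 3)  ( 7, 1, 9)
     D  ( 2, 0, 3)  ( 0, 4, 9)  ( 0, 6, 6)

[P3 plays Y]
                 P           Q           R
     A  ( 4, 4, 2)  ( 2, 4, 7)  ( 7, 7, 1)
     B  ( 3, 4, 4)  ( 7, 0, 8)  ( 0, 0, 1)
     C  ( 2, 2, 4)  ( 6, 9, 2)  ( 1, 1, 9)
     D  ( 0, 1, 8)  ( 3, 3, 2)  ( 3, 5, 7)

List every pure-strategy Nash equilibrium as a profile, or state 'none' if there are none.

No pure NE.

(A,P,X): not NE [P1→C gives 7>0; P2→Q gives 5>4]
(A,P,Y): not NE [P2→R gives 7>4; P3→X gives 8>2]
(A,Q,X): not NE [P1→B gives 8>2]
(A,Q,Y): not NE [P1→B gives 7>2; P2→R gives 7>4; P3→X gives 9>7]
(A,R,X): not NE [P1→C gives 7>1; P2→Q gives 5>4]
(A,R,Y): not NE [P3→X gives 5>1]
(B,P,X): not NE [P1→C gives 7>3; P2→Q gives 9>5]
(B,P,Y): not NE [P1→A gives 4>3]
(B,Q,X): not NE [P3→Y gives 8>4]
(B,Q,Y): not NE [P2→P gives 4>0]
(B,R,X): not NE [P2→Q gives 9>5]
(B,R,Y): not NE [P1→A gives 7>0; P2→P gives 4>0; P3→X gives 4>1]
(C,P,X): not NE [P2→Q gives 8>0]
(C,P,Y): not NE [P1→A gives 4>2; P2→Q gives 9>2; P3→X gives 6>4]
(C,Q,X): not NE [P1→B gives 8>0]
(C,Q,Y): not NE [P1→B gives 7>6; P3→X gives 3>2]
(C,R,X): not NE [P2→Q gives 8>1]
(C,R,Y): not NE [P1→A gives 7>1; P2→Q gives 9>1]
(D,P,X): not NE [P1→C gives 7>2; P2→R gives 6>0; P3→Y gives 8>3]
(D,P,Y): not NE [P1→A gives 4>0; P2→R gives 5>1]
(D,Q,X): not NE [P1→B gives 8>0; P2→R gives 6>4]
(D,Q,Y): not NE [P1→B gives 7>3; P2→R gives 5>3; P3→X gives 9>2]
(D,R,X): not NE [P1→C gives 7>0; P3→Y gives 7>6]
(D,R,Y): not NE [P1→A gives 7>3]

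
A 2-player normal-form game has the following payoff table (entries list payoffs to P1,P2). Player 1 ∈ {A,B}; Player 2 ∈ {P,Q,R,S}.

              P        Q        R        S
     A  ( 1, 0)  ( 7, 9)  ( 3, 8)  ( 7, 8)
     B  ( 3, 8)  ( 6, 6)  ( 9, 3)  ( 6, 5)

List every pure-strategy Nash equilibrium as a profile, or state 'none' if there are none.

(A,P): not NE [P1→B gives 3>1; P2→Q gives 9>0]
(A,Q): NE
(A,R): not NE [P1→B gives 9>3; P2→Q gives 9>8]
(A,S): not NE [P2→Q gives 9>8]
(B,P): NE
(B,Q): not NE [P1→A gives 7>6; P2→P gives 8>6]
(B,R): not NE [P2→P gives 8>3]
(B,S): not NE [P1→A gives 7>6; P2→P gives 8>5]

Nash profiles: (A,Q), (B,P)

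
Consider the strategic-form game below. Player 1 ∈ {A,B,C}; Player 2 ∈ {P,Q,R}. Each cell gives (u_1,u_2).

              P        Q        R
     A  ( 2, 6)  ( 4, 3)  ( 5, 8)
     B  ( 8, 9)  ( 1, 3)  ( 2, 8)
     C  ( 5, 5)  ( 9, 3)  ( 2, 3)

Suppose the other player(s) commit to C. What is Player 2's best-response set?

u_2(P vs C) = 5
u_2(Q vs C) = 3
u_2(R vs C) = 3
max payoff 5 at {P}

P2 best: {P}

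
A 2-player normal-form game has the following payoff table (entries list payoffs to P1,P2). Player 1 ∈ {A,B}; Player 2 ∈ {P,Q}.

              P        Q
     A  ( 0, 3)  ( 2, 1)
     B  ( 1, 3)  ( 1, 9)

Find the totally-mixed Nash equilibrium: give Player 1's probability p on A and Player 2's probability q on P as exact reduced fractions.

(p,q) = (3/4, 1/2)

P1 indiff ⇒ q·0+(1-q)·2 = q·1+(1-q)·1 ⇒ q(-1) = (1-q)(-1) ⇒ q = 1/2
P2 indiff ⇒ p·3+(1-p)·3 = p·1+(1-p)·9 ⇒ p(2) = (1-p)(6) ⇒ p = 3/4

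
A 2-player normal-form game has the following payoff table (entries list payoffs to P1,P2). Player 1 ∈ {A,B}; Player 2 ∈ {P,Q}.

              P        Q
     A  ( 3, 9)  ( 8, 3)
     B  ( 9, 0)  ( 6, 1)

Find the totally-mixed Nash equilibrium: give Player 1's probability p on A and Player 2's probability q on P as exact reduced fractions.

(p,q) = (1/7, 1/4)

P1 indiff ⇒ q·3+(1-q)·8 = q·9+(1-q)·6 ⇒ q(-6) = (1-q)(-2) ⇒ q = 1/4
P2 indiff ⇒ p·9+(1-p)·0 = p·3+(1-p)·1 ⇒ p(6) = (1-p)(1) ⇒ p = 1/7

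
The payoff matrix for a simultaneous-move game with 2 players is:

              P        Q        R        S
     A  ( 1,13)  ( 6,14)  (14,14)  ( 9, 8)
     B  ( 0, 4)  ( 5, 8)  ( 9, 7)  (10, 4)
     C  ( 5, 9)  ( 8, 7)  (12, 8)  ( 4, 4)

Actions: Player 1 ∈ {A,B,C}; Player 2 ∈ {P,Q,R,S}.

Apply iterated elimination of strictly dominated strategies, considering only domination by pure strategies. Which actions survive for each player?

Survivors P1:{A,C} P2:{P,Q,R}

P2 drop S (Q beats it: A:14>8 B:8>4 C:7>4)
P1 drop B (A beats it: P:1>0 Q:6>5 R:14>9)
P1→{A,C} P2→{P,Q,R}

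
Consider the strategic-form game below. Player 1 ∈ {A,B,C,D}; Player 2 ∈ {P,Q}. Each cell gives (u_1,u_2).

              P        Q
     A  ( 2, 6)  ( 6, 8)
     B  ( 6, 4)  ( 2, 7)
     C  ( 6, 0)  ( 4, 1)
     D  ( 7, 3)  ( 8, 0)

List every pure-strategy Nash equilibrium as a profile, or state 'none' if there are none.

Nash profiles: (D,P)

(A,P): not NE [P1→D gives 7>2; P2→Q gives 8>6]
(A,Q): not NE [P1→D gives 8>6]
(B,P): not NE [P1→D gives 7>6; P2→Q gives 7>4]
(B,Q): not NE [P1→D gives 8>2]
(C,P): not NE [P1→D gives 7>6; P2→Q gives 1>0]
(C,Q): not NE [P1→D gives 8>4]
(D,P): NE
(D,Q): not NE [P2→P gives 3>0]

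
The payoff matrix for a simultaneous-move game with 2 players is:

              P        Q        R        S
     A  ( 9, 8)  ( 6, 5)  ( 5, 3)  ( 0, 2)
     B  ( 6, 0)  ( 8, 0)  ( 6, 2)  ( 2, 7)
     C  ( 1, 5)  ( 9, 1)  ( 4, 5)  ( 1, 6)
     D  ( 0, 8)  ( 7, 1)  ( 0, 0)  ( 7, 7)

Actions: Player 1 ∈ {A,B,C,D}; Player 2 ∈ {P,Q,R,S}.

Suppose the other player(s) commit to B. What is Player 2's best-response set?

u_2(P vs B) = 0
u_2(Q vs B) = 0
u_2(R vs B) = 2
u_2(S vs B) = 7
max payoff 7 at {S}

BR_2 = {S}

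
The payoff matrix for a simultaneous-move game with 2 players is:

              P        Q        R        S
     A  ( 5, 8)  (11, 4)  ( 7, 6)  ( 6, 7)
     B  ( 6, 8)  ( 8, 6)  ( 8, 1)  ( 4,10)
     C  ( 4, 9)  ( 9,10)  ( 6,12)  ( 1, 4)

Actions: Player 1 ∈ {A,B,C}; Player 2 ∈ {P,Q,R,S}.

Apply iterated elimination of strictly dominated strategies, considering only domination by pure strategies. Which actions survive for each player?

IESDS → P1:{A,B} P2:{P,S}

P1 drop C (A beats it: P:5>4 Q:11>9 R:7>6 S:6>1)
P2 drop Q (P beats it: A:8>4 B:8>6)
P2 drop R (P beats it: A:8>6 B:8>1)
P1→{A,B} P2→{P,S}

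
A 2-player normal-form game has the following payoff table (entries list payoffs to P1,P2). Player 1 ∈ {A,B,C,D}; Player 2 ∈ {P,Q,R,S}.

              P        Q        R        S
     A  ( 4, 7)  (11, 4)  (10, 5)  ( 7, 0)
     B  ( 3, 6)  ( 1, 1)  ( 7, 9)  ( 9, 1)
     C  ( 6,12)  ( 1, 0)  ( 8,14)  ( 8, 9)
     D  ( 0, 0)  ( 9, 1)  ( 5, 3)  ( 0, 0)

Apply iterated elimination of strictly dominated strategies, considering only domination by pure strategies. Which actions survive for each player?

P1 drop D (A beats it: P:4>0 Q:11>9 R:10>5 S:7>0)
P2 drop Q (P beats it: A:7>4 B:6>1 C:12>0)
P2 drop S (P beats it: A:7>0 B:6>1 C:12>9)
P1 drop B (A beats it: P:4>3 R:10>7)
P1→{A,C} P2→{P,R}

Survivors P1:{A,C} P2:{P,R}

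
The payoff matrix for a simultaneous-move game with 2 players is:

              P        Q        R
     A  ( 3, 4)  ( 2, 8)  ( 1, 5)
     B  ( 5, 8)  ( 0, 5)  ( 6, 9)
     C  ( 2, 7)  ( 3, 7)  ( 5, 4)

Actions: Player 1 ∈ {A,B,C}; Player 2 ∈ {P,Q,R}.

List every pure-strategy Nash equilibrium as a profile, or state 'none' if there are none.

(A,P): not NE [P1→B gives 5>3; P2→Q gives 8>4]
(A,Q): not NE [P1→C gives 3>2]
(A,R): not NE [P1→B gives 6>1; P2→Q gives 8>5]
(B,P): not NE [P2→R gives 9>8]
(B,Q): not NE [P1→C gives 3>0; P2→R gives 9>5]
(B,R): NE
(C,P): not NE [P1→B gives 5>2]
(C,Q): NE
(C,R): not NE [P1→B gives 6>5; P2→Q gives 7>4]

PSNE = {(B,R), (C,Q)}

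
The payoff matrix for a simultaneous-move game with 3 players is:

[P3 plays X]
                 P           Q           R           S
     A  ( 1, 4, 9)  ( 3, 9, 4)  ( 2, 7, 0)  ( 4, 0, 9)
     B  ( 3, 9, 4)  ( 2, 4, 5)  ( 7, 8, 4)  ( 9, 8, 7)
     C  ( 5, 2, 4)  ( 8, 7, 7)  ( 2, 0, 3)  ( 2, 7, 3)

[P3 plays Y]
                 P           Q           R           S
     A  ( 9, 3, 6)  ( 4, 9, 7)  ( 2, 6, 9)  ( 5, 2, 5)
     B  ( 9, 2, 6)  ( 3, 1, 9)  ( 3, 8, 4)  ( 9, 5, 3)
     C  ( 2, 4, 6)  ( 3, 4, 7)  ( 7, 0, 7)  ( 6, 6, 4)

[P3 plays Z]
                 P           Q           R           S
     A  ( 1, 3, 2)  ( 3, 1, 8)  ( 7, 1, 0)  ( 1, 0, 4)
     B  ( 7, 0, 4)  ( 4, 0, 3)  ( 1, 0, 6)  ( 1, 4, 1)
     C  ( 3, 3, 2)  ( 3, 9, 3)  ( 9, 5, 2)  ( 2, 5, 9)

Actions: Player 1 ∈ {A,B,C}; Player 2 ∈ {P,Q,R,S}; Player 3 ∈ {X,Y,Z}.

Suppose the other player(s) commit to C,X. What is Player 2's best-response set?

u_2(P vs C,X) = 2
u_2(Q vs C,X) = 7
u_2(R vs C,X) = 0
u_2(S vs C,X) = 7
max payoff 7 at {Q,S}

BR_2 = {Q,S}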